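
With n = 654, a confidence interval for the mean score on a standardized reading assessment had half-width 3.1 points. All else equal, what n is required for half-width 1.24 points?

Margin of error scales as 1/√n, so n₂ = n₁·(E₁/E₂)².
n₂ = 654 × (3.1/1.24)² = 654 × 6.25 = 4087.50
Round up: n₂ = 4088.

4088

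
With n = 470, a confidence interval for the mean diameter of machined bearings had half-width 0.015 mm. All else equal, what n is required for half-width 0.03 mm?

Margin of error scales as 1/√n, so n₂ = n₁·(E₁/E₂)².
n₂ = 470 × (0.015/0.03)² = 470 × 0.25 = 117.50
Round up: n₂ = 118.

n = 118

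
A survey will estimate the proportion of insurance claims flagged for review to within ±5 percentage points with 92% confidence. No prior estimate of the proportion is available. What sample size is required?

307

For a proportion with margin E = 0.05 at 92% confidence, z = 1.751.
With no prior estimate, use p = 0.5, which maximizes p(1−p) at 0.25.
n = 0.25 × (z/E)² = 0.25 × (1.751/0.05)² = 306.60
Round up: n = 307.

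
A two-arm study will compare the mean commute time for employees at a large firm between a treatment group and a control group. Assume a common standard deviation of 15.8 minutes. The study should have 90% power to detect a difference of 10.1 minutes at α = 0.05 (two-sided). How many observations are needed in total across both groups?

For two equal groups, n per group = 2·((z_{α/2} + z_β)·σ/δ)².
z_{α/2} = 1.960; z_β = 1.282 (power 90%).
n = 2 × (3.242 × 15.8 / 10.1)² = 2 × 25.72 = 51.44
Round up: n = 52 per group.
Total across both groups: 2 × 52 = 104.

104 total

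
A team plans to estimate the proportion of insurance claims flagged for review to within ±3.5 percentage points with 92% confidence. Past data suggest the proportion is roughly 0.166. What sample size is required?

347

For a proportion with margin E = 0.035 at 92% confidence, z = 1.751.
n = p̂(1−p̂)(z/E)² = 0.166 × 0.834 × (1.751/0.035)² = 346.51
Round up: n = 347.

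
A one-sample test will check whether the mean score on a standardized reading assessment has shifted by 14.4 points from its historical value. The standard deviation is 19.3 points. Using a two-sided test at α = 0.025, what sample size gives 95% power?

For a one-sample z-test, n = ((z_{α/2} + z_β)·σ/δ)².
z_{α/2} = 2.241 (two-sided α = 0.025); z_β = 1.645 (power 95% → β = 0.05).
n = (3.886 × 19.3 / 14.4)² = 27.13
Round up: n = 28.

n = 28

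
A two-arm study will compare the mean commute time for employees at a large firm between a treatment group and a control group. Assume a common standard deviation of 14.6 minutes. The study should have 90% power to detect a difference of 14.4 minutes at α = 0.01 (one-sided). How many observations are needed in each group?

27 per group

For two equal groups, n per group = 2·((z_α + z_β)·σ/δ)².
z_α = 2.326; z_β = 1.282 (power 90%).
n = 2 × (3.608 × 14.6 / 14.4)² = 2 × 13.38 = 26.76
Round up: n = 27 per group.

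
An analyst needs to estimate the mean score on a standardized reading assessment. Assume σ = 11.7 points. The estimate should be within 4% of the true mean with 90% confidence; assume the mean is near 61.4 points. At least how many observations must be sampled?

n = 62

For a mean, the margin of error is E = z·σ/√n, so n = (zσ/E)².
At 90% confidence, z = 1.645.
E = 4% of 61.4 = 2.456 points.
n = (1.645 × 11.7 / 2.456)² = 61.41
Round up: n = 62.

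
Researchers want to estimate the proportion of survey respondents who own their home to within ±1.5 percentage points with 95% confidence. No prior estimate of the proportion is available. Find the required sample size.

For a proportion with margin E = 0.015 at 95% confidence, z = 1.960.
With no prior estimate, use p = 0.5, which maximizes p(1−p) at 0.25.
n = 0.25 × (z/E)² = 0.25 × (1.960/0.015)² = 4268.44
Round up: n = 4269.

n = 4269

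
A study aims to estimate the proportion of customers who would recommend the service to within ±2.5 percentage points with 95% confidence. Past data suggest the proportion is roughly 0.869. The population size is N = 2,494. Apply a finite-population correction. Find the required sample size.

n = 547

For a proportion with margin E = 0.025 at 95% confidence, z = 1.960.
n = p̂(1−p̂)(z/E)² = 0.869 × 0.131 × (1.960/0.025)² = 699.72 — call this n₀.
Finite-population correction with N = 2,494: n = n₀ / (1 + (n₀−1)/N) = 699.72 / 1.28 = 546.66
Round up: n = 547.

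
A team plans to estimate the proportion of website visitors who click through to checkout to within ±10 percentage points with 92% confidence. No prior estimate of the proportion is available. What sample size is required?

n = 77

For a proportion with margin E = 0.1 at 92% confidence, z = 1.751.
With no prior estimate, use p = 0.5, which maximizes p(1−p) at 0.25.
n = 0.25 × (z/E)² = 0.25 × (1.751/0.1)² = 76.65
Round up: n = 77.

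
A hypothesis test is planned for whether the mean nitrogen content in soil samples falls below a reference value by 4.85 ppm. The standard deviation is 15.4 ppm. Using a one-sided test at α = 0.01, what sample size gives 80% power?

For a one-sample z-test, n = ((z_α + z_β)·σ/δ)².
z_α = 2.326 (one-sided α = 0.01); z_β = 0.842 (power 80% → β = 0.2).
n = (3.168 × 15.4 / 4.85)² = 101.19
Round up: n = 102.

102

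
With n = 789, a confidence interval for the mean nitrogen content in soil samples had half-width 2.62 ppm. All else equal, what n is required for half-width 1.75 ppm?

1769

Margin of error scales as 1/√n, so n₂ = n₁·(E₁/E₂)².
n₂ = 789 × (2.62/1.75)² = 789 × 2.241 = 1768.15
Round up: n₂ = 1769.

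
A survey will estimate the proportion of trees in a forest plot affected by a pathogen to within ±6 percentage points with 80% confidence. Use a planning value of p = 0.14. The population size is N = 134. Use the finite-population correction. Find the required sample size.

For a proportion with margin E = 0.06 at 80% confidence, z = 1.282.
n = p̂(1−p̂)(z/E)² = 0.14 × 0.86 × (1.282/0.06)² = 54.97 — call this n₀.
Finite-population correction with N = 134: n = n₀ / (1 + (n₀−1)/N) = 54.97 / 1.403 = 39.18
Round up: n = 40.

n = 40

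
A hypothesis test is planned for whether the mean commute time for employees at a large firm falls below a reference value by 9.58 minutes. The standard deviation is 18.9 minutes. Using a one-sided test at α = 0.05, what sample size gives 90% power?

For a one-sample z-test, n = ((z_α + z_β)·σ/δ)².
z_α = 1.645 (one-sided α = 0.05); z_β = 1.282 (power 90% → β = 0.1).
n = (2.927 × 18.9 / 9.58)² = 33.35
Round up: n = 34.

34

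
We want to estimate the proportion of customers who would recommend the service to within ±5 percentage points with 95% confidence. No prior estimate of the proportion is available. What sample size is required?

For a proportion with margin E = 0.05 at 95% confidence, z = 1.960.
With no prior estimate, use p = 0.5, which maximizes p(1−p) at 0.25.
n = 0.25 × (z/E)² = 0.25 × (1.960/0.05)² = 384.16
Round up: n = 385.

385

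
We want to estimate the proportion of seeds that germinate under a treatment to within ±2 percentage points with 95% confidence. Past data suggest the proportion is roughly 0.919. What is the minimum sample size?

For a proportion with margin E = 0.02 at 95% confidence, z = 1.960.
n = p̂(1−p̂)(z/E)² = 0.919 × 0.081 × (1.960/0.02)² = 714.91
Round up: n = 715.

715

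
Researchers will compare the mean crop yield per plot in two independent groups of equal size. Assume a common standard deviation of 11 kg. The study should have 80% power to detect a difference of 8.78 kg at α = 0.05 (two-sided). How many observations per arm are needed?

For two equal groups, n per group = 2·((z_{α/2} + z_β)·σ/δ)².
z_{α/2} = 1.960; z_β = 0.842 (power 80%).
n = 2 × (2.802 × 11 / 8.78)² = 2 × 12.32 = 24.64
Round up: n = 25 per group.

25 per group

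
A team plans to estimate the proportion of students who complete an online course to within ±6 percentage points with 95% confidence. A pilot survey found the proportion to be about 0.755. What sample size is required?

n = 198

For a proportion with margin E = 0.06 at 95% confidence, z = 1.960.
n = p̂(1−p̂)(z/E)² = 0.755 × 0.245 × (1.960/0.06)² = 197.39
Round up: n = 198.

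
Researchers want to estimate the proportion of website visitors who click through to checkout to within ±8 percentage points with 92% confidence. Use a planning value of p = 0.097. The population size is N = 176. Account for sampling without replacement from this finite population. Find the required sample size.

For a proportion with margin E = 0.08 at 92% confidence, z = 1.751.
n = p̂(1−p̂)(z/E)² = 0.097 × 0.903 × (1.751/0.08)² = 41.96 — call this n₀.
Finite-population correction with N = 176: n = n₀ / (1 + (n₀−1)/N) = 41.96 / 1.233 = 34.03
Round up: n = 35.

35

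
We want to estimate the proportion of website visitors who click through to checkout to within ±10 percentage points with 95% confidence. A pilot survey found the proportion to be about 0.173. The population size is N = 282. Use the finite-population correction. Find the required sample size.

47

For a proportion with margin E = 0.1 at 95% confidence, z = 1.960.
n = p̂(1−p̂)(z/E)² = 0.173 × 0.827 × (1.960/0.1)² = 54.96 — call this n₀.
Finite-population correction with N = 282: n = n₀ / (1 + (n₀−1)/N) = 54.96 / 1.191 = 46.15
Round up: n = 47.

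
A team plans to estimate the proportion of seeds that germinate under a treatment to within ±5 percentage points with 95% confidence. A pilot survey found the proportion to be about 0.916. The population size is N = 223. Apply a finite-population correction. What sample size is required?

For a proportion with margin E = 0.05 at 95% confidence, z = 1.960.
n = p̂(1−p̂)(z/E)² = 0.916 × 0.084 × (1.960/0.05)² = 118.24 — call this n₀.
Finite-population correction with N = 223: n = n₀ / (1 + (n₀−1)/N) = 118.24 / 1.526 = 77.48
Round up: n = 78.

78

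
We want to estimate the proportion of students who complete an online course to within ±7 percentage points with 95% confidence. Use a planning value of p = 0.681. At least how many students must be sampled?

171

For a proportion with margin E = 0.07 at 95% confidence, z = 1.960.
n = p̂(1−p̂)(z/E)² = 0.681 × 0.319 × (1.960/0.07)² = 170.32
Round up: n = 171.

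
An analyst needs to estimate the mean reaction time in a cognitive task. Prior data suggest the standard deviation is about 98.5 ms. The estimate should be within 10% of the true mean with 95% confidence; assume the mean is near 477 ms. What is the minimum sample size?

17

For a mean, the margin of error is E = z·σ/√n, so n = (zσ/E)².
At 95% confidence, z = 1.960.
E = 10% of 477 = 47.7 ms.
n = (1.960 × 98.5 / 47.7)² = 16.38
Round up: n = 17.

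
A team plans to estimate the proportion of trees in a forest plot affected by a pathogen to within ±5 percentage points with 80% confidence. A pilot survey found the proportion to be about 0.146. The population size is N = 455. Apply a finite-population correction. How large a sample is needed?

70

For a proportion with margin E = 0.05 at 80% confidence, z = 1.282.
n = p̂(1−p̂)(z/E)² = 0.146 × 0.854 × (1.282/0.05)² = 81.97 — call this n₀.
Finite-population correction with N = 455: n = n₀ / (1 + (n₀−1)/N) = 81.97 / 1.178 = 69.58
Round up: n = 70.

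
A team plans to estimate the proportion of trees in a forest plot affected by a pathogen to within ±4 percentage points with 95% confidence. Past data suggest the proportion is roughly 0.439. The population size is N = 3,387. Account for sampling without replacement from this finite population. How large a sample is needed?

For a proportion with margin E = 0.04 at 95% confidence, z = 1.960.
n = p̂(1−p̂)(z/E)² = 0.439 × 0.561 × (1.960/0.04)² = 591.32 — call this n₀.
Finite-population correction with N = 3,387: n = n₀ / (1 + (n₀−1)/N) = 591.32 / 1.174 = 503.68
Round up: n = 504.

504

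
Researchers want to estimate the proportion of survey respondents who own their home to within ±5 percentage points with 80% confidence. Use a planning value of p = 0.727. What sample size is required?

131

For a proportion with margin E = 0.05 at 80% confidence, z = 1.282.
n = p̂(1−p̂)(z/E)² = 0.727 × 0.273 × (1.282/0.05)² = 130.48
Round up: n = 131.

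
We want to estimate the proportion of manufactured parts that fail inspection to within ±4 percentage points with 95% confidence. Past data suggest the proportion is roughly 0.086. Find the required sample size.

189

For a proportion with margin E = 0.04 at 95% confidence, z = 1.960.
n = p̂(1−p̂)(z/E)² = 0.086 × 0.914 × (1.960/0.04)² = 188.73
Round up: n = 189.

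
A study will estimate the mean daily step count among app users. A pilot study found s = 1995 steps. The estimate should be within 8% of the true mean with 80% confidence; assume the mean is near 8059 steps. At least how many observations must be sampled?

For a mean, the margin of error is E = z·σ/√n, so n = (zσ/E)².
At 80% confidence, z = 1.282.
E = 8% of 8059 = 644.7 steps.
n = (1.282 × 1995 / 644.7)² = 15.74
Round up: n = 16.

n = 16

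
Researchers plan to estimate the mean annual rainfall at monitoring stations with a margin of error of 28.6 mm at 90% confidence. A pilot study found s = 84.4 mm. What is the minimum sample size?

For a mean, the margin of error is E = z·σ/√n, so n = (zσ/E)².
At 90% confidence, z = 1.645.
n = (1.645 × 84.4 / 28.6)² = 23.57
Round up: n = 24.

n = 24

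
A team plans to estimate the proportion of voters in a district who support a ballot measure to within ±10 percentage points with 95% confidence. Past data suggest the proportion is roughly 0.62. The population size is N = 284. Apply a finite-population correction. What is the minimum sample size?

For a proportion with margin E = 0.1 at 95% confidence, z = 1.960.
n = p̂(1−p̂)(z/E)² = 0.62 × 0.38 × (1.960/0.1)² = 90.51 — call this n₀.
Finite-population correction with N = 284: n = n₀ / (1 + (n₀−1)/N) = 90.51 / 1.315 = 68.83
Round up: n = 69.

69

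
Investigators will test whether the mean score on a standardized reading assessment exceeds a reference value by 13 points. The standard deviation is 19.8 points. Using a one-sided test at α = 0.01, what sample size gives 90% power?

For a one-sample z-test, n = ((z_α + z_β)·σ/δ)².
z_α = 2.326 (one-sided α = 0.01); z_β = 1.282 (power 90% → β = 0.1).
n = (3.608 × 19.8 / 13)² = 30.20
Round up: n = 31.

31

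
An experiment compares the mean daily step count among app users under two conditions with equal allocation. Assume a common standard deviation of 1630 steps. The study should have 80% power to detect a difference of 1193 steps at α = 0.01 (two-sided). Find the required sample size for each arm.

44 per group

For two equal groups, n per group = 2·((z_{α/2} + z_β)·σ/δ)².
z_{α/2} = 2.576; z_β = 0.842 (power 80%).
n = 2 × (3.418 × 1630 / 1193)² = 2 × 21.81 = 43.62
Round up: n = 44 per group.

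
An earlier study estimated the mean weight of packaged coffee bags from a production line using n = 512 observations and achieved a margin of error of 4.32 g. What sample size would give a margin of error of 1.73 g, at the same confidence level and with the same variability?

Margin of error scales as 1/√n, so n₂ = n₁·(E₁/E₂)².
n₂ = 512 × (4.32/1.73)² = 512 × 6.236 = 3192.83
Round up: n₂ = 3193.

3193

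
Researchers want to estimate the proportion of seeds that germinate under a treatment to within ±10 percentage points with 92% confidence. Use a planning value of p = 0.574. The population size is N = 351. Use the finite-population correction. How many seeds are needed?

62

For a proportion with margin E = 0.1 at 92% confidence, z = 1.751.
n = p̂(1−p̂)(z/E)² = 0.574 × 0.426 × (1.751/0.1)² = 74.97 — call this n₀.
Finite-population correction with N = 351: n = n₀ / (1 + (n₀−1)/N) = 74.97 / 1.211 = 61.91
Round up: n = 62.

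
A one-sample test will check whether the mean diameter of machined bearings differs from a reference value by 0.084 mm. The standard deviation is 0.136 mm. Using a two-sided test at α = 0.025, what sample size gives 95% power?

40

For a one-sample z-test, n = ((z_{α/2} + z_β)·σ/δ)².
z_{α/2} = 2.241 (two-sided α = 0.025); z_β = 1.645 (power 95% → β = 0.05).
n = (3.886 × 0.136 / 0.084)² = 39.58
Round up: n = 40.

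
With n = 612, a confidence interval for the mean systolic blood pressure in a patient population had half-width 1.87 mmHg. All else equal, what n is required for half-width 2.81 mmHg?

Margin of error scales as 1/√n, so n₂ = n₁·(E₁/E₂)².
n₂ = 612 × (1.87/2.81)² = 612 × 0.4429 = 271.05
Round up: n₂ = 272.

272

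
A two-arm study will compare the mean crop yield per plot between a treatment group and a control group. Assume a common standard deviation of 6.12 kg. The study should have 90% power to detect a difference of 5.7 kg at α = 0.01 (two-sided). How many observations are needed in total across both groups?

70 total

For two equal groups, n per group = 2·((z_{α/2} + z_β)·σ/δ)².
z_{α/2} = 2.576; z_β = 1.282 (power 90%).
n = 2 × (3.858 × 6.12 / 5.7)² = 2 × 17.16 = 34.32
Round up: n = 35 per group.
Total across both groups: 2 × 35 = 70.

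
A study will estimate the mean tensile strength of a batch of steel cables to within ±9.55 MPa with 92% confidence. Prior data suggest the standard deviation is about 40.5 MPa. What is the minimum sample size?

n = 56

For a mean, the margin of error is E = z·σ/√n, so n = (zσ/E)².
At 92% confidence, z = 1.751.
n = (1.751 × 40.5 / 9.55)² = 55.14
Round up: n = 56.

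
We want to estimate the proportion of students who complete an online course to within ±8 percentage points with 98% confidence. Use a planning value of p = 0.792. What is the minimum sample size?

For a proportion with margin E = 0.08 at 98% confidence, z = 2.326.
n = p̂(1−p̂)(z/E)² = 0.792 × 0.208 × (2.326/0.08)² = 139.26
Round up: n = 140.

n = 140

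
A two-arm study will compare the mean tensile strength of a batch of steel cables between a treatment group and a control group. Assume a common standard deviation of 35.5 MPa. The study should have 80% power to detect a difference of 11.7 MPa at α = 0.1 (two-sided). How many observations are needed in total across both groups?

228 total

For two equal groups, n per group = 2·((z_{α/2} + z_β)·σ/δ)².
z_{α/2} = 1.645; z_β = 0.842 (power 80%).
n = 2 × (2.487 × 35.5 / 11.7)² = 2 × 56.94 = 113.88
Round up: n = 114 per group.
Total across both groups: 2 × 114 = 228.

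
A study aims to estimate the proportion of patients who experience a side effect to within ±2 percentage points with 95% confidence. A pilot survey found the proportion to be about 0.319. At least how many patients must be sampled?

n = 2087

For a proportion with margin E = 0.02 at 95% confidence, z = 1.960.
n = p̂(1−p̂)(z/E)² = 0.319 × 0.681 × (1.960/0.02)² = 2086.36
Round up: n = 2087.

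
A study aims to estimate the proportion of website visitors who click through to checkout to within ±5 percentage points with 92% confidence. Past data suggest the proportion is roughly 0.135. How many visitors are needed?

For a proportion with margin E = 0.05 at 92% confidence, z = 1.751.
n = p̂(1−p̂)(z/E)² = 0.135 × 0.865 × (1.751/0.05)² = 143.21
Round up: n = 144.

144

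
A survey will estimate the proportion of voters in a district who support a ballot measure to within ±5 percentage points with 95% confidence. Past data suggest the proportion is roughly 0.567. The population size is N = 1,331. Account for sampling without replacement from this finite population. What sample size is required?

For a proportion with margin E = 0.05 at 95% confidence, z = 1.960.
n = p̂(1−p̂)(z/E)² = 0.567 × 0.433 × (1.960/0.05)² = 377.26 — call this n₀.
Finite-population correction with N = 1,331: n = n₀ / (1 + (n₀−1)/N) = 377.26 / 1.283 = 294.05
Round up: n = 295.

295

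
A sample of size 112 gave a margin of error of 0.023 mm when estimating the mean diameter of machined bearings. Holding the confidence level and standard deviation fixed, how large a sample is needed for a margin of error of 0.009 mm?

Margin of error scales as 1/√n, so n₂ = n₁·(E₁/E₂)².
n₂ = 112 × (0.023/0.009)² = 112 × 6.531 = 731.47
Round up: n₂ = 732.

732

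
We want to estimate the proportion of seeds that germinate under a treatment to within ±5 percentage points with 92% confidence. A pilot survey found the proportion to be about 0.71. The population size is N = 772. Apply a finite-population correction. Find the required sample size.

191

For a proportion with margin E = 0.05 at 92% confidence, z = 1.751.
n = p̂(1−p̂)(z/E)² = 0.71 × 0.29 × (1.751/0.05)² = 252.52 — call this n₀.
Finite-population correction with N = 772: n = n₀ / (1 + (n₀−1)/N) = 252.52 / 1.326 = 190.44
Round up: n = 191.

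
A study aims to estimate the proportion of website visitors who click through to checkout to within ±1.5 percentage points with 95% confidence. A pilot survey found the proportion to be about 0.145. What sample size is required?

n = 2117

For a proportion with margin E = 0.015 at 95% confidence, z = 1.960.
n = p̂(1−p̂)(z/E)² = 0.145 × 0.855 × (1.960/0.015)² = 2116.72
Round up: n = 2117.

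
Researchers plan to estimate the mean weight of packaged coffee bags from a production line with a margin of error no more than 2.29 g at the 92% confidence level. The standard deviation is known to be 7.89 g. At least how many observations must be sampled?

For a mean, the margin of error is E = z·σ/√n, so n = (zσ/E)².
At 92% confidence, z = 1.751.
n = (1.751 × 7.89 / 2.29)² = 36.40
Round up: n = 37.

37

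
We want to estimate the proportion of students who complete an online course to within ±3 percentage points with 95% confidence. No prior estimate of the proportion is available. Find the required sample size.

For a proportion with margin E = 0.03 at 95% confidence, z = 1.960.
With no prior estimate, use p = 0.5, which maximizes p(1−p) at 0.25.
n = 0.25 × (z/E)² = 0.25 × (1.960/0.03)² = 1067.11
Round up: n = 1068.

1068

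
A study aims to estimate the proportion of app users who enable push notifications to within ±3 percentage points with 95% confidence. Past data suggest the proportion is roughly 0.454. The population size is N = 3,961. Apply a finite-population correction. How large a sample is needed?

For a proportion with margin E = 0.03 at 95% confidence, z = 1.960.
n = p̂(1−p̂)(z/E)² = 0.454 × 0.546 × (1.960/0.03)² = 1058.08 — call this n₀.
Finite-population correction with N = 3,961: n = n₀ / (1 + (n₀−1)/N) = 1058.08 / 1.267 = 835.11
Round up: n = 836.

836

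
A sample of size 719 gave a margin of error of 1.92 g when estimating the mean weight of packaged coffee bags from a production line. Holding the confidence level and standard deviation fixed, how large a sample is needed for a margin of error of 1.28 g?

1618

Margin of error scales as 1/√n, so n₂ = n₁·(E₁/E₂)².
n₂ = 719 × (1.92/1.28)² = 719 × 2.25 = 1617.75
Round up: n₂ = 1618.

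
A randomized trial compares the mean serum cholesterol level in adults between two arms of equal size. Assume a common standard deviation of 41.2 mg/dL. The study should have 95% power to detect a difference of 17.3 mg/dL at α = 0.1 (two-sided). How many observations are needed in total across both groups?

For two equal groups, n per group = 2·((z_{α/2} + z_β)·σ/δ)².
z_{α/2} = 1.645; z_β = 1.645 (power 95%).
n = 2 × (3.290 × 41.2 / 17.3)² = 2 × 61.39 = 122.78
Round up: n = 123 per group.
Total across both groups: 2 × 123 = 246.

246 total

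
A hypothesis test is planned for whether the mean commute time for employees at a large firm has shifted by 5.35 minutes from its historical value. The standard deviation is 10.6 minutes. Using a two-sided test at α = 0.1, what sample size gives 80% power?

25

For a one-sample z-test, n = ((z_{α/2} + z_β)·σ/δ)².
z_{α/2} = 1.645 (two-sided α = 0.1); z_β = 0.842 (power 80% → β = 0.2).
n = (2.487 × 10.6 / 5.35)² = 24.28
Round up: n = 25.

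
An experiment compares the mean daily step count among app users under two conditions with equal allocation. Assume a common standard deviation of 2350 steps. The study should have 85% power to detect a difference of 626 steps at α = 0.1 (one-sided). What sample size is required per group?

For two equal groups, n per group = 2·((z_α + z_β)·σ/δ)².
z_α = 1.282; z_β = 1.036 (power 85%).
n = 2 × (2.318 × 2350 / 626)² = 2 × 75.72 = 151.44
Round up: n = 152 per group.

152 per group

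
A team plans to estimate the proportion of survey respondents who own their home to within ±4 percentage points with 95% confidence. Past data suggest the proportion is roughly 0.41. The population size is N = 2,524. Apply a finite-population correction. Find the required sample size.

For a proportion with margin E = 0.04 at 95% confidence, z = 1.960.
n = p̂(1−p̂)(z/E)² = 0.41 × 0.59 × (1.960/0.04)² = 580.80 — call this n₀.
Finite-population correction with N = 2,524: n = n₀ / (1 + (n₀−1)/N) = 580.80 / 1.23 = 472.20
Round up: n = 473.

473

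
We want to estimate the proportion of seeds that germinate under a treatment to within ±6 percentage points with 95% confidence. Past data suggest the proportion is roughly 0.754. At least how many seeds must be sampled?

n = 198

For a proportion with margin E = 0.06 at 95% confidence, z = 1.960.
n = p̂(1−p̂)(z/E)² = 0.754 × 0.246 × (1.960/0.06)² = 197.93
Round up: n = 198.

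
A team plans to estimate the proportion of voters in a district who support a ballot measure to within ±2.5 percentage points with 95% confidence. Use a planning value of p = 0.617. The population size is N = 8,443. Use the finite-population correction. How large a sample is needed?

For a proportion with margin E = 0.025 at 95% confidence, z = 1.960.
n = p̂(1−p̂)(z/E)² = 0.617 × 0.383 × (1.960/0.025)² = 1452.50 — call this n₀.
Finite-population correction with N = 8,443: n = n₀ / (1 + (n₀−1)/N) = 1452.50 / 1.172 = 1239.33
Round up: n = 1240.

n = 1240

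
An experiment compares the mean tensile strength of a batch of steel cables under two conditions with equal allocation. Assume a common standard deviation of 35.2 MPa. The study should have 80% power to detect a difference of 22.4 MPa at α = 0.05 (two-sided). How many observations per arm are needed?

39 per group

For two equal groups, n per group = 2·((z_{α/2} + z_β)·σ/δ)².
z_{α/2} = 1.960; z_β = 0.842 (power 80%).
n = 2 × (2.802 × 35.2 / 22.4)² = 2 × 19.39 = 38.78
Round up: n = 39 per group.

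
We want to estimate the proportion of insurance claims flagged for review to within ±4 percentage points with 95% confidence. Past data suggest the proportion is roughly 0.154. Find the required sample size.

For a proportion with margin E = 0.04 at 95% confidence, z = 1.960.
n = p̂(1−p̂)(z/E)² = 0.154 × 0.846 × (1.960/0.04)² = 312.81
Round up: n = 313.

313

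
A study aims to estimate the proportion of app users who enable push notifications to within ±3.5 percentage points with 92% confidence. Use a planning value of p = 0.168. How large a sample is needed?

n = 350

For a proportion with margin E = 0.035 at 92% confidence, z = 1.751.
n = p̂(1−p̂)(z/E)² = 0.168 × 0.832 × (1.751/0.035)² = 349.84
Round up: n = 350.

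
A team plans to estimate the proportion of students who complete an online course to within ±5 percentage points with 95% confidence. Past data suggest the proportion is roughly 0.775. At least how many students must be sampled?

268

For a proportion with margin E = 0.05 at 95% confidence, z = 1.960.
n = p̂(1−p̂)(z/E)² = 0.775 × 0.225 × (1.960/0.05)² = 267.95
Round up: n = 268.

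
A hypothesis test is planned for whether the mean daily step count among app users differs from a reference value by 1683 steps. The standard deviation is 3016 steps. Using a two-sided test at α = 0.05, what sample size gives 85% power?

29

For a one-sample z-test, n = ((z_{α/2} + z_β)·σ/δ)².
z_{α/2} = 1.960 (two-sided α = 0.05); z_β = 1.036 (power 85% → β = 0.15).
n = (2.996 × 3016 / 1683)² = 28.83
Round up: n = 29.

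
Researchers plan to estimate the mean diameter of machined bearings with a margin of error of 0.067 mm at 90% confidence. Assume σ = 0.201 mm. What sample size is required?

For a mean, the margin of error is E = z·σ/√n, so n = (zσ/E)².
At 90% confidence, z = 1.645.
n = (1.645 × 0.201 / 0.067)² = 24.35
Round up: n = 25.

25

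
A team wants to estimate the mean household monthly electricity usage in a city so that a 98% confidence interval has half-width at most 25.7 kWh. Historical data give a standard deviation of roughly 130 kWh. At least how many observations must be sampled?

For a mean, the margin of error is E = z·σ/√n, so n = (zσ/E)².
At 98% confidence, z = 2.326.
n = (2.326 × 130 / 25.7)² = 138.43
Round up: n = 139.

n = 139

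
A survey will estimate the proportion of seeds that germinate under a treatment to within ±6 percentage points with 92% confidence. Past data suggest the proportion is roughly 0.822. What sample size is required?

For a proportion with margin E = 0.06 at 92% confidence, z = 1.751.
n = p̂(1−p̂)(z/E)² = 0.822 × 0.178 × (1.751/0.06)² = 124.61
Round up: n = 125.

125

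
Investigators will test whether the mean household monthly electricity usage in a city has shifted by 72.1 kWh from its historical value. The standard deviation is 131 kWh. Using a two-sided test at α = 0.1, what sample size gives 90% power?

29

For a one-sample z-test, n = ((z_{α/2} + z_β)·σ/δ)².
z_{α/2} = 1.645 (two-sided α = 0.1); z_β = 1.282 (power 90% → β = 0.1).
n = (2.927 × 131 / 72.1)² = 28.28
Round up: n = 29.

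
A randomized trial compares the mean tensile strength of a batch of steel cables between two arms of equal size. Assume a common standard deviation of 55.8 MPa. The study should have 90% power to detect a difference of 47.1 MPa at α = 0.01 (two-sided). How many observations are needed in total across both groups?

For two equal groups, n per group = 2·((z_{α/2} + z_β)·σ/δ)².
z_{α/2} = 2.576; z_β = 1.282 (power 90%).
n = 2 × (3.858 × 55.8 / 47.1)² = 2 × 20.89 = 41.78
Round up: n = 42 per group.
Total across both groups: 2 × 42 = 84.

84 total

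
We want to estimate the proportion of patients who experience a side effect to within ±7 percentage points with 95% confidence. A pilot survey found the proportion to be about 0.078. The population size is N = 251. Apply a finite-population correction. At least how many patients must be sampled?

n = 47

For a proportion with margin E = 0.07 at 95% confidence, z = 1.960.
n = p̂(1−p̂)(z/E)² = 0.078 × 0.922 × (1.960/0.07)² = 56.38 — call this n₀.
Finite-population correction with N = 251: n = n₀ / (1 + (n₀−1)/N) = 56.38 / 1.221 = 46.18
Round up: n = 47.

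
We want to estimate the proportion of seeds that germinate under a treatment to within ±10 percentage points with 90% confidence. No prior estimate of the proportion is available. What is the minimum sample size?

For a proportion with margin E = 0.1 at 90% confidence, z = 1.645.
With no prior estimate, use p = 0.5, which maximizes p(1−p) at 0.25.
n = 0.25 × (z/E)² = 0.25 × (1.645/0.1)² = 67.65
Round up: n = 68.

68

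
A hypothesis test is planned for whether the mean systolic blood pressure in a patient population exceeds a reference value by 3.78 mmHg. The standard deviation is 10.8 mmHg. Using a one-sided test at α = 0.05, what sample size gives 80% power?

n = 51

For a one-sample z-test, n = ((z_α + z_β)·σ/δ)².
z_α = 1.645 (one-sided α = 0.05); z_β = 0.842 (power 80% → β = 0.2).
n = (2.487 × 10.8 / 3.78)² = 50.49
Round up: n = 51.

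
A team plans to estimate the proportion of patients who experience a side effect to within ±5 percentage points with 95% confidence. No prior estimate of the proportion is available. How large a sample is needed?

n = 385

For a proportion with margin E = 0.05 at 95% confidence, z = 1.960.
With no prior estimate, use p = 0.5, which maximizes p(1−p) at 0.25.
n = 0.25 × (z/E)² = 0.25 × (1.960/0.05)² = 384.16
Round up: n = 385.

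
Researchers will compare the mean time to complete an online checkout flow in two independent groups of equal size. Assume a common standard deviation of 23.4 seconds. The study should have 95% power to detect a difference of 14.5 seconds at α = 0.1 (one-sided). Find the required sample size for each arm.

For two equal groups, n per group = 2·((z_α + z_β)·σ/δ)².
z_α = 1.282; z_β = 1.645 (power 95%).
n = 2 × (2.927 × 23.4 / 14.5)² = 2 × 22.31 = 44.62
Round up: n = 45 per group.

45 per group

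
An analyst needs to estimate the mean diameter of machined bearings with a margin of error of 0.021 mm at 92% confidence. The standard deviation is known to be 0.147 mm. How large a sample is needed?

For a mean, the margin of error is E = z·σ/√n, so n = (zσ/E)².
At 92% confidence, z = 1.751.
n = (1.751 × 0.147 / 0.021)² = 150.23
Round up: n = 151.

151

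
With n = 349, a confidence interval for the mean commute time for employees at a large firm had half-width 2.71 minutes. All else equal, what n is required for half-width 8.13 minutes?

Margin of error scales as 1/√n, so n₂ = n₁·(E₁/E₂)².
n₂ = 349 × (2.71/8.13)² = 349 × 0.1111 = 38.77
Round up: n₂ = 39.

39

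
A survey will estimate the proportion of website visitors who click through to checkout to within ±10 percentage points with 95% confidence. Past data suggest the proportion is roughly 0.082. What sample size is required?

For a proportion with margin E = 0.1 at 95% confidence, z = 1.960.
n = p̂(1−p̂)(z/E)² = 0.082 × 0.918 × (1.960/0.1)² = 28.92
Round up: n = 29.

n = 29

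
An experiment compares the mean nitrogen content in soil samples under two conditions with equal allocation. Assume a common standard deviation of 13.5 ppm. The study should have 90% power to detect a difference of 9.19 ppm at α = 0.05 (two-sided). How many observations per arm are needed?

46 per group

For two equal groups, n per group = 2·((z_{α/2} + z_β)·σ/δ)².
z_{α/2} = 1.960; z_β = 1.282 (power 90%).
n = 2 × (3.242 × 13.5 / 9.19)² = 2 × 22.68 = 45.36
Round up: n = 46 per group.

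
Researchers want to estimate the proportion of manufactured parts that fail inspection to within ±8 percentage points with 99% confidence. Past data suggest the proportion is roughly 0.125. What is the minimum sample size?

114

For a proportion with margin E = 0.08 at 99% confidence, z = 2.576.
n = p̂(1−p̂)(z/E)² = 0.125 × 0.875 × (2.576/0.08)² = 113.40
Round up: n = 114.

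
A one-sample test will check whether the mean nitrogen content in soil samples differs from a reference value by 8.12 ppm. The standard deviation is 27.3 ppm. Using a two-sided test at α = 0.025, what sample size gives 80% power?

For a one-sample z-test, n = ((z_{α/2} + z_β)·σ/δ)².
z_{α/2} = 2.241 (two-sided α = 0.025); z_β = 0.842 (power 80% → β = 0.2).
n = (3.083 × 27.3 / 8.12)² = 107.44
Round up: n = 108.

108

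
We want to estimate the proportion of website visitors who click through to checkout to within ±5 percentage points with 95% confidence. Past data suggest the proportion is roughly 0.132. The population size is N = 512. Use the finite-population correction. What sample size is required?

For a proportion with margin E = 0.05 at 95% confidence, z = 1.960.
n = p̂(1−p̂)(z/E)² = 0.132 × 0.868 × (1.960/0.05)² = 176.06 — call this n₀.
Finite-population correction with N = 512: n = n₀ / (1 + (n₀−1)/N) = 176.06 / 1.342 = 131.19
Round up: n = 132.

132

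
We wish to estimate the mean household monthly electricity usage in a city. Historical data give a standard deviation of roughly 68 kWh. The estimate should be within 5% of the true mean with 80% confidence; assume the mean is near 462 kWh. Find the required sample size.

15

For a mean, the margin of error is E = z·σ/√n, so n = (zσ/E)².
At 80% confidence, z = 1.282.
E = 5% of 462 = 23.1 kWh.
n = (1.282 × 68 / 23.1)² = 14.24
Round up: n = 15.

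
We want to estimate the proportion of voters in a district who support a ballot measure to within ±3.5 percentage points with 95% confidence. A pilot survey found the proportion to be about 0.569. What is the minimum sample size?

770

For a proportion with margin E = 0.035 at 95% confidence, z = 1.960.
n = p̂(1−p̂)(z/E)² = 0.569 × 0.431 × (1.960/0.035)² = 769.07
Round up: n = 770.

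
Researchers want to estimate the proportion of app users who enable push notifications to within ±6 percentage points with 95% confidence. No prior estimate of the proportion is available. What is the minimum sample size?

267

For a proportion with margin E = 0.06 at 95% confidence, z = 1.960.
With no prior estimate, use p = 0.5, which maximizes p(1−p) at 0.25.
n = 0.25 × (z/E)² = 0.25 × (1.960/0.06)² = 266.78
Round up: n = 267.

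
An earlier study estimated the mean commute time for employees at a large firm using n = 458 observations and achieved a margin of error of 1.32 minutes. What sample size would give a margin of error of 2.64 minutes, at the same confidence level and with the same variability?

115

Margin of error scales as 1/√n, so n₂ = n₁·(E₁/E₂)².
n₂ = 458 × (1.32/2.64)² = 458 × 0.25 = 114.50
Round up: n₂ = 115.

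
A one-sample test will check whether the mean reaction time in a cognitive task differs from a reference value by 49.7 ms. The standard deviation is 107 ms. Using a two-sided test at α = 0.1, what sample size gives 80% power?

For a one-sample z-test, n = ((z_{α/2} + z_β)·σ/δ)².
z_{α/2} = 1.645 (two-sided α = 0.1); z_β = 0.842 (power 80% → β = 0.2).
n = (2.487 × 107 / 49.7)² = 28.67
Round up: n = 29.

n = 29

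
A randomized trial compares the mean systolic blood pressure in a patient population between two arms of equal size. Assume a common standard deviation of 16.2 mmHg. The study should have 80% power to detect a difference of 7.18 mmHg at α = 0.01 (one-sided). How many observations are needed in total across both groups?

For two equal groups, n per group = 2·((z_α + z_β)·σ/δ)².
z_α = 2.326; z_β = 0.842 (power 80%).
n = 2 × (3.168 × 16.2 / 7.18)² = 2 × 51.09 = 102.18
Round up: n = 103 per group.
Total across both groups: 2 × 103 = 206.

206 total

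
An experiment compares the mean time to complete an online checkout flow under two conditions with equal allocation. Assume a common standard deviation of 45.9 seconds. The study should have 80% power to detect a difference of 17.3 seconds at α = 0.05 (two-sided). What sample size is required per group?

111 per group

For two equal groups, n per group = 2·((z_{α/2} + z_β)·σ/δ)².
z_{α/2} = 1.960; z_β = 0.842 (power 80%).
n = 2 × (2.802 × 45.9 / 17.3)² = 2 × 55.27 = 110.54
Round up: n = 111 per group.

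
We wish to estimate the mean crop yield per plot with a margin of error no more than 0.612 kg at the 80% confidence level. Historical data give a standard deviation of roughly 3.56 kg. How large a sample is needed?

56

For a mean, the margin of error is E = z·σ/√n, so n = (zσ/E)².
At 80% confidence, z = 1.282.
n = (1.282 × 3.56 / 0.612)² = 55.61
Round up: n = 56.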